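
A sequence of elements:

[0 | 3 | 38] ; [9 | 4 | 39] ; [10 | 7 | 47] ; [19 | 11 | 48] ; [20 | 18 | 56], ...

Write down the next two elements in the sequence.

First part: alternating steps +9, +1, +9, +1, …; 0, 9, 10, 19, 20 → 29 → 30.
Second part goes 3, 4, 7, 11, 18 → 29 → 47 (each term is the sum of the two before it).
Third part: 38, 39, 47, 48, 56 → 57 → 65 (alternating steps +1, +8, +1, +8, …).
So the next two elements are [29 | 29 | 57] and [30 | 47 | 65].

[29 | 29 | 57], [30 | 47 | 65]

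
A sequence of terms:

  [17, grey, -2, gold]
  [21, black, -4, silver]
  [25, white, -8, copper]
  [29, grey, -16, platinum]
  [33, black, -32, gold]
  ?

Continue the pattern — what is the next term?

[37, white, -64, silver]

First slot goes 17, 21, 25, 29, 33 → 37 (+4 each step).
Shade goes grey, black, white, grey, black → white (repeats grey → black → white).
Third slot: ×2 each step, so -2, -4, -8, -16, -32 → -64.
Metal: repeats gold → silver → copper → platinum, so gold, silver, copper, platinum, gold → silver.
Combining the parts gives [37, white, -64, silver].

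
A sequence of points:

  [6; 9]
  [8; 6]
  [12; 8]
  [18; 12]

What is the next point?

For the first coordinate, differences are 2, 4, 6, … (increasing by 2 each time): 6, 8, 12, 18 → 26.
Second coordinate: 9, 6, 8, 12 → 18 (always the previous value of the first coordinate).
So the next point is [26; 18].

[26; 18]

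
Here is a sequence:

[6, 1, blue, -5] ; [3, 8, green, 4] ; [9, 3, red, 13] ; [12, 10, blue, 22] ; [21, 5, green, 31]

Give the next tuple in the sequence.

First value: each term is the sum of the two before it; 6, 3, 9, 12, 21 → 33.
For the second value, alternating steps +7, −5, +7, −5, …: 1, 8, 3, 10, 5 → 12.
Colour goes blue, green, red, blue, green → red (repeats blue → green → red).
Fourth value: +9 each step, so -5, 4, 13, 22, 31 → 40.
Putting it together: [33, 12, red, 40].

[33, 12, red, 40]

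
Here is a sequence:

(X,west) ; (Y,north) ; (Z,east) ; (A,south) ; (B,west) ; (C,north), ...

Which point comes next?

(D,east)

Letter goes X, Y, Z, A, B, C → D (letters move forward 1 place in the alphabet, wrapping Z→A).
Direction: west, north, east, south, west, north → east (repeats west → north → east → south).
So the next point is (D,east).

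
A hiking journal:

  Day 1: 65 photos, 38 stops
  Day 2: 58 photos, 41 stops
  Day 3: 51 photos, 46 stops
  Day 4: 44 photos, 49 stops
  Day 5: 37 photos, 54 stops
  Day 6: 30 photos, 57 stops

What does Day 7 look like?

23 photos, 62 stops

Photos: −7 each step; 65, 58, 51, 44, 37, 30 → 23.
Stops: alternating steps +3, +5, +3, +5, …, so 38, 41, 46, 49, 54, 57 → 62.
So the next row is 23 photos, 62 stops.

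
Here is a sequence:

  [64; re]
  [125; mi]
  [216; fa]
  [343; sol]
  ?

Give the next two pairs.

First entry: perfect cubes: 4³, 5³, 6³, …, so 64, 125, 216, 343 → 512 → 729.
For the note, runs through the solfège scale do→ti: re, mi, fa, sol → la → ti.
Putting the parts together: [512; la] and then [729; ti].

[512; la], [729; ti]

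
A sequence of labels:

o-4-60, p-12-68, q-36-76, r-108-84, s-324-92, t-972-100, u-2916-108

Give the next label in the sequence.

v-8748-116

Letter goes o, p, q, r, s, t, u → v (letters move forward 1 place in the alphabet).
Second component: 4, 12, 36, 108, 324, 972, 2916 → 8748 (×3 each step).
For the third component, +8 each step: 60, 68, 76, 84, 92, 100, 108 → 116.
So the next label is v-8748-116.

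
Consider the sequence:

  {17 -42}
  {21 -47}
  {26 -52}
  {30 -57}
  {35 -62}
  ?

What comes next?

{39 -67}

First coordinate: alternating steps +4, +5, +4, +5, …; 17, 21, 26, 30, 35 → 39.
Second coordinate — −5 each step: -42, -47, -52, -57, -62 → -67.
Putting it together: {39 -67}.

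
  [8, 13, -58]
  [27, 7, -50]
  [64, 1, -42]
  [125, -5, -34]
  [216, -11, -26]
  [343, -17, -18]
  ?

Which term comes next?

For the first value, perfect cubes: 2³, 3³, 4³, …: 8, 27, 64, 125, 216, 343 → 512.
Second value: −6 each step; 13, 7, 1, -5, -11, -17 → -23.
Third value: +8 each step, so -58, -50, -42, -34, -26, -18 → -10.
So the next term is [512, -23, -10].

[512, -23, -10]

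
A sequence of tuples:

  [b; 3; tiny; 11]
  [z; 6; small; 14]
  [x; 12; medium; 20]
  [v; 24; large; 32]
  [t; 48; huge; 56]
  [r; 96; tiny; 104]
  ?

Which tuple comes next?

Letter goes b, z, x, v, t, r → p (letters move back 2 places in the alphabet, wrapping A→Z).
Second component: ×2 each step, so 3, 6, 12, 24, 48, 96 → 192.
For the size, repeats tiny → small → medium → large → huge: tiny, small, medium, large, huge, tiny → small.
Fourth component: always 8 more than the second component; 11, 14, 20, 32, 56, 104 → 200.
Combining the parts gives [p; 192; small; 200].

[p; 192; small; 200]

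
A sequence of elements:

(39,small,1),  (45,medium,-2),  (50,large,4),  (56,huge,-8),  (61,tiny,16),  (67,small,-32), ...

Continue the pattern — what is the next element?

First slot: alternating steps +6, +5, +6, +5, …, so 39, 45, 50, 56, 61, 67 → 72.
Size — repeats small → medium → large → huge → tiny: small, medium, large, huge, tiny, small → medium.
Third slot goes 1, -2, 4, -8, 16, -32 → 64 (×(-2) each step).
Putting it together: (72,medium,64).

(72,medium,64)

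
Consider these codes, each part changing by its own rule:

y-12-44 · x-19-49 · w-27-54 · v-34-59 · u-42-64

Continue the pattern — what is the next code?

t-49-69

Letter — letters move back 1 place in the alphabet: y, x, w, v, u → t.
Second component: 12, 19, 27, 34, 42 → 49 (alternating steps +7, +8, +7, +8, …).
For the third component, +5 each step: 44, 49, 54, 59, 64 → 69.
So the next code is t-49-69.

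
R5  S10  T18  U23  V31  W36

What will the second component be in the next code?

44

For the letter, letters move forward 1 place in the alphabet: R, S, T, U, V, W → X.
Second component: alternating steps +5, +8, +5, +8, …, so 5, 10, 18, 23, 31, 36 → 44.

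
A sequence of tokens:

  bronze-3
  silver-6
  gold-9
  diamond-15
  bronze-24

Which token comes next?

Rank: repeats bronze → silver → gold → diamond; bronze, silver, gold, diamond, bronze → silver.
Second component — each term is the sum of the two before it: 3, 6, 9, 15, 24 → 39.
Combining the parts gives silver-39.

silver-39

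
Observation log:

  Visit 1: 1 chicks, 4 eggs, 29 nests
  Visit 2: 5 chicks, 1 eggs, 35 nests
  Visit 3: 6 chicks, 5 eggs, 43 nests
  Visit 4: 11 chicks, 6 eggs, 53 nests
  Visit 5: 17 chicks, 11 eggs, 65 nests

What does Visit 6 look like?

28 chicks, 17 eggs, 79 nests

For the chicks, each term is the sum of the two before it: 1, 5, 6, 11, 17 → 28.
Eggs — each term is the sum of the two before it: 4, 1, 5, 6, 11 → 17.
Nests goes 29, 35, 43, 53, 65 → 79 (differences are 6, 8, 10, … (increasing by 2 each time)).
Combining the parts gives 28 chicks, 17 eggs, 79 nests.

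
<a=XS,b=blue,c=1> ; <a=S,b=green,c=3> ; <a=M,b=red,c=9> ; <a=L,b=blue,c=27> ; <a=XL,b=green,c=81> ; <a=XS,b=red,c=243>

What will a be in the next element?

S

A: XS, S, M, L, XL, XS → S (repeats XS → S → M → L → XL).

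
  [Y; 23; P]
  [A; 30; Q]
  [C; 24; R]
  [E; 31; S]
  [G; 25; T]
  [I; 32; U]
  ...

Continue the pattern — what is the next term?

First letter goes Y, A, C, E, G, I → K (letters move forward 2 places in the alphabet, wrapping Z→A).
Second coordinate: alternating steps +7, −6, +7, −6, …; 23, 30, 24, 31, 25, 32 → 26.
Second letter: letters move forward 1 place in the alphabet; P, Q, R, S, T, U → V.
Putting it together: [K; 26; V].

[K; 26; V]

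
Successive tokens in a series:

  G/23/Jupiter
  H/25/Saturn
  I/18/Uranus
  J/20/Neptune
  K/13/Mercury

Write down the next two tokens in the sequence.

L/15/Venus then M/8/Earth

For the letter, letters move forward 1 place in the alphabet: G, H, I, J, K → L → M.
Second component: alternating steps +2, −7, +2, −7, …, so 23, 25, 18, 20, 13 → 15 → 8.
Planet: runs through the planets Mercury→Neptune; Jupiter, Saturn, Uranus, Neptune, Mercury → Venus → Earth.
So the next two tokens are L/15/Venus and M/8/Earth.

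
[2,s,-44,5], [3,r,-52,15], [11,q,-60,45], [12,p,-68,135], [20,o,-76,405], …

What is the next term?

[21,n,-84,1215]

For the first slot, alternating steps +1, +8, +1, +8, …: 2, 3, 11, 12, 20 → 21.
For the letter, letters move back 1 place in the alphabet: s, r, q, p, o → n.
Third slot: −8 each step, so -44, -52, -60, -68, -76 → -84.
Fourth slot: ×3 each step, so 5, 15, 45, 135, 405 → 1215.
Putting it together: [21,n,-84,1215].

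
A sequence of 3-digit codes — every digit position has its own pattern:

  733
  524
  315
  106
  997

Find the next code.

For the first digit, −2 each step, mod 10: 7, 5, 3, 1, 9 → 7.
Second digit: 3, 2, 1, 0, 9 → 8 (−1 each step, mod 10).
Third digit: +1 each step, mod 10, so 3, 4, 5, 6, 7 → 8.
Combining the parts gives 788.

788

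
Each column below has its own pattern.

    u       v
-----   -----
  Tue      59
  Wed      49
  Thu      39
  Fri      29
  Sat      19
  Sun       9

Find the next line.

Mon  -1

Column u: runs through the weekdays Mon→Sun, so Tue, Wed, Thu, Fri, Sat, Sun → Mon.
Column v: −10 each step, so 59, 49, 39, 29, 19, 9 → -1.
Putting it together: Mon  -1.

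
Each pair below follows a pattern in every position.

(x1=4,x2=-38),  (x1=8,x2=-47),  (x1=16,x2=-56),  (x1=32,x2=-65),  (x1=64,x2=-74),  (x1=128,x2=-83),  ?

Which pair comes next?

(x1=256,x2=-92)

X1: ×2 each step, so 4, 8, 16, 32, 64, 128 → 256.
X2: -38, -47, -56, -65, -74, -83 → -92 (−9 each step).
Putting it together: (x1=256,x2=-92).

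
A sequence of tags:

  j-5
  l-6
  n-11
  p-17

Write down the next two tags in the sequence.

r-28, t-45

Letter: letters move forward 2 places in the alphabet; j, l, n, p → r → t.
Second component: each term is the sum of the two before it; 5, 6, 11, 17 → 28 → 45.
Putting the parts together: r-28 and then t-45.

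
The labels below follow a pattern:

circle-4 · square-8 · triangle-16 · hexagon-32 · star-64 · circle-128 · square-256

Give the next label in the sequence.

triangle-512

Shape: circle, square, triangle, hexagon, star, circle, square → triangle (repeats circle → square → triangle → hexagon → star).
Second component: ×2 each step; 4, 8, 16, 32, 64, 128, 256 → 512.
So the next label is triangle-512.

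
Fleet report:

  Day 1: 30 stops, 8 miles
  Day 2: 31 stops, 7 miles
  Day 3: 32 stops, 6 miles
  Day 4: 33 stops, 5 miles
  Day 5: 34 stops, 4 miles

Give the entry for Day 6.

For the stops, +1 each step: 30, 31, 32, 33, 34 → 35.
Miles goes 8, 7, 6, 5, 4 → 3 (together with the stops always sums to 38).
So the next row is 35 stops, 3 miles.

35 stops, 3 miles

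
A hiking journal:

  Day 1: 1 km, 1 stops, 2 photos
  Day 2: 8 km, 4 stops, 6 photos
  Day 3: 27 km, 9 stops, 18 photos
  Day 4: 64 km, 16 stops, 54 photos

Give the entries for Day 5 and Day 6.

125 km, 25 stops, 162 photos; 216 km, 36 stops, 486 photos

Km goes 1, 8, 27, 64 → 125 → 216 (perfect cubes: 1³, 2³, 3³, …).
For the stops, perfect squares: 1², 2², 3², …: 1, 4, 9, 16 → 25 → 36.
Photos: ×3 each step; 2, 6, 18, 54 → 162 → 486.
So the next two lines are 125 km, 25 stops, 162 photos and 216 km, 36 stops, 486 photos.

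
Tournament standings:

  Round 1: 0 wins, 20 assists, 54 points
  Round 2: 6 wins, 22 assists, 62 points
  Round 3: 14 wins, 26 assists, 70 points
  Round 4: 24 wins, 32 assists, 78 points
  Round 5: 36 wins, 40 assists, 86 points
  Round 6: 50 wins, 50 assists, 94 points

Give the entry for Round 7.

66 wins, 62 assists, 102 points

Wins — differences are 6, 8, 10, … (increasing by 2 each time): 0, 6, 14, 24, 36, 50 → 66.
Assists: differences are 2, 4, 6, … (increasing by 2 each time); 20, 22, 26, 32, 40, 50 → 62.
Points: +8 each step, so 54, 62, 70, 78, 86, 94 → 102.
So the next record is 66 wins, 62 assists, 102 points.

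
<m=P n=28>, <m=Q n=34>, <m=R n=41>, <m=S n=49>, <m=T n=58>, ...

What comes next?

M: letters move forward 1 place in the alphabet, so P, Q, R, S, T → U.
For the n, differences are 6, 7, 8, … (increasing by 1 each time): 28, 34, 41, 49, 58 → 68.
So the next point is <m=U n=68>.

<m=U n=68>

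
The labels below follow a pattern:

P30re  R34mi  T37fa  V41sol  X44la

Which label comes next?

Z48ti

Letter: P, R, T, V, X → Z (letters move forward 2 places in the alphabet).
For the second component, alternating steps +4, +3, +4, +3, …: 30, 34, 37, 41, 44 → 48.
Note: re, mi, fa, sol, la → ti (runs through the solfège scale do→ti).
Putting it together: Z48ti.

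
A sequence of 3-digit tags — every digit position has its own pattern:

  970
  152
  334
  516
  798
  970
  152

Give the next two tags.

First digit — +2 each step, mod 10: 9, 1, 3, 5, 7, 9, 1 → 3 → 5.
For the second digit, −2 each step, mod 10: 7, 5, 3, 1, 9, 7, 5 → 3 → 1.
For the third digit, +2 each step, mod 10: 0, 2, 4, 6, 8, 0, 2 → 4 → 6.
So the next two tags are 334 and 516.

334, 516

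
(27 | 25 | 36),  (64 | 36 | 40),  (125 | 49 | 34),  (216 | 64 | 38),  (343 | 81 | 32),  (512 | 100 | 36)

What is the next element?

First entry: 27, 64, 125, 216, 343, 512 → 729 (perfect cubes: 3³, 4³, 5³, …).
For the second entry, perfect squares: 5², 6², 7², …: 25, 36, 49, 64, 81, 100 → 121.
Third entry: alternating steps +4, −6, +4, −6, …; 36, 40, 34, 38, 32, 36 → 30.
Combining the parts gives (729 | 121 | 30).

(729 | 121 | 30)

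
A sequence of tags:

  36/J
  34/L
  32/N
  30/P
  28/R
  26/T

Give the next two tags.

24/V then 22/X

First component: 36, 34, 32, 30, 28, 26 → 24 → 22 (−2 each step).
Letter: letters move forward 2 places in the alphabet, so J, L, N, P, R, T → V → X.
Putting the parts together: 24/V and then 22/X.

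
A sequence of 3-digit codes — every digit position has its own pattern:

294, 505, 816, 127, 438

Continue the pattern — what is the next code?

749

First digit goes 2, 5, 8, 1, 4 → 7 (+3 each step, mod 10).
Second digit — +1 each step, mod 10: 9, 0, 1, 2, 3 → 4.
Third digit goes 4, 5, 6, 7, 8 → 9 (+1 each step, mod 10).
Putting it together: 749.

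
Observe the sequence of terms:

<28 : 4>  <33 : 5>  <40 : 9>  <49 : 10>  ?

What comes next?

First entry goes 28, 33, 40, 49 → 60 (differences are 5, 7, 9, … (increasing by 2 each time)).
Second entry — alternating steps +1, +4, +1, +4, …: 4, 5, 9, 10 → 14.
Combining the parts gives <60 : 14>.

<60 : 14>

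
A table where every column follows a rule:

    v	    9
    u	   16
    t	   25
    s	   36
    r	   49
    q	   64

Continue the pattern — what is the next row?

For the letter, letters move back 1 place in the alphabet: v, u, t, s, r, q → p.
Second component goes 9, 16, 25, 36, 49, 64 → 81 (perfect squares: 3², 4², 5², …).
Putting it together: p  81.

p  81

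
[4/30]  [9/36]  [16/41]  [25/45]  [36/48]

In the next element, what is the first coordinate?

First coordinate: 4, 9, 16, 25, 36 → 49 (perfect squares: 2², 3², 4², …).

49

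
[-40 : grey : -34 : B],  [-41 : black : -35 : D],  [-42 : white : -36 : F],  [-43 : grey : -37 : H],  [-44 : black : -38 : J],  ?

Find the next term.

First part: −1 each step, so -40, -41, -42, -43, -44 → -45.
Shade goes grey, black, white, grey, black → white (repeats grey → black → white).
Third part goes -34, -35, -36, -37, -38 → -39 (always 6 more than the first part).
Letter goes B, D, F, H, J → L (letters move forward 2 places in the alphabet).
Combining the parts gives [-45 : white : -39 : L].

[-45 : white : -39 : L]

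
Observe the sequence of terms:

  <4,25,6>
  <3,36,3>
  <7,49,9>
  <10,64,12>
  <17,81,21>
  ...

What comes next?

First value: each term is the sum of the two before it; 4, 3, 7, 10, 17 → 27.
Second value goes 25, 36, 49, 64, 81 → 100 (perfect squares: 5², 6², 7², …).
Third value: each term is the sum of the two before it, so 6, 3, 9, 12, 21 → 33.
Combining the parts gives <27,100,33>.

<27,100,33>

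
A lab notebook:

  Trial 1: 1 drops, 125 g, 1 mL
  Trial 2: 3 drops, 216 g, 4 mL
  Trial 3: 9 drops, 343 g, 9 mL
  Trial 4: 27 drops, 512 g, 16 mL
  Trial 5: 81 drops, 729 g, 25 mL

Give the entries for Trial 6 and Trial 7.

Drops: 1, 3, 9, 27, 81 → 243 → 729 (×3 each step).
For the g, perfect cubes: 5³, 6³, 7³, …: 125, 216, 343, 512, 729 → 1000 → 1331.
ML goes 1, 4, 9, 16, 25 → 36 → 49 (perfect squares: 1², 2², 3², …).
So the next two records are 243 drops, 1000 g, 36 mL and 729 drops, 1331 g, 49 mL.

243 drops, 1000 g, 36 mL; 729 drops, 1331 g, 49 mL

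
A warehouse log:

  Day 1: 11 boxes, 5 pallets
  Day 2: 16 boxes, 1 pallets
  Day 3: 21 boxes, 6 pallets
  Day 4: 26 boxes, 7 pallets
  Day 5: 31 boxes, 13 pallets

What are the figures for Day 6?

Boxes: 11, 16, 21, 26, 31 → 36 (+5 each step).
Pallets — each term is the sum of the two before it: 5, 1, 6, 7, 13 → 20.
Putting it together: 36 boxes, 20 pallets.

36 boxes, 20 pallets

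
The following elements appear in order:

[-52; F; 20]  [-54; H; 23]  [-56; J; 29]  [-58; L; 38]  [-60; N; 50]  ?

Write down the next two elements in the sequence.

[-62; P; 65], [-64; R; 83]

For the first component, −2 each step: -52, -54, -56, -58, -60 → -62 → -64.
Letter — letters move forward 2 places in the alphabet: F, H, J, L, N → P → R.
Third component: differences are 3, 6, 9, … (increasing by 3 each time), so 20, 23, 29, 38, 50 → 65 → 83.
So the next two elements are [-62; P; 65] and [-64; R; 83].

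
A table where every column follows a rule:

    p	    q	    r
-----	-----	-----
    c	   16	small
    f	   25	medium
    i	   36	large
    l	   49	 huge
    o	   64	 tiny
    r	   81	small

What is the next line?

Column p: c, f, i, l, o, r → u (letters move forward 3 places in the alphabet).
For the column q, perfect squares: 4², 5², 6², …: 16, 25, 36, 49, 64, 81 → 100.
Column r — repeats small → medium → large → huge → tiny: small, medium, large, huge, tiny, small → medium.
Combining the parts gives u  100  medium.

u  100  medium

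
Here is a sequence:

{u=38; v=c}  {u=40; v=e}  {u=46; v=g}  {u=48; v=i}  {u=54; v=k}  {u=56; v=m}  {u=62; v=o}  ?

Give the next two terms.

{u=64; v=q}, {u=70; v=s}

For the u, alternating steps +2, +6, +2, +6, …: 38, 40, 46, 48, 54, 56, 62 → 64 → 70.
V: letters move forward 2 places in the alphabet; c, e, g, i, k, m, o → q → s.
So the next two terms are {u=64; v=q} and {u=70; v=s}.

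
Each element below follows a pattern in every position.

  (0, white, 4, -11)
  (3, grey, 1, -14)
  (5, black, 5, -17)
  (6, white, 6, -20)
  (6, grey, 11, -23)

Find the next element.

(5, black, 17, -26)

First component — differences are 3, 2, 1, … (decreasing by 1 each time): 0, 3, 5, 6, 6 → 5.
Shade goes white, grey, black, white, grey → black (repeats white → grey → black).
For the third component, each term is the sum of the two before it: 4, 1, 5, 6, 11 → 17.
Fourth component: −3 each step; -11, -14, -17, -20, -23 → -26.
Putting it together: (5, black, 17, -26).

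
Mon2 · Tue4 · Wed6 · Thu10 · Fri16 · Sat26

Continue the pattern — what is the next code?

Sun42

Day: runs through the weekdays Mon→Sun, so Mon, Tue, Wed, Thu, Fri, Sat → Sun.
Second component — each term is the sum of the two before it: 2, 4, 6, 10, 16, 26 → 42.
Putting it together: Sun42.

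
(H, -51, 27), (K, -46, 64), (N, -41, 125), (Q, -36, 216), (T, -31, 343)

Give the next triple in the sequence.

(W, -26, 512)

Letter: letters move forward 3 places in the alphabet; H, K, N, Q, T → W.
Second coordinate — +5 each step: -51, -46, -41, -36, -31 → -26.
Third coordinate: perfect cubes: 3³, 4³, 5³, …; 27, 64, 125, 216, 343 → 512.
Putting it together: (W, -26, 512).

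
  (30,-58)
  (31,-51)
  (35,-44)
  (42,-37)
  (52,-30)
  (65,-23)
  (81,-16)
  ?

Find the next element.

(100,-9)

First slot: 30, 31, 35, 42, 52, 65, 81 → 100 (differences are 1, 4, 7, … (increasing by 3 each time)).
For the second slot, +7 each step: -58, -51, -44, -37, -30, -23, -16 → -9.
Putting it together: (100,-9).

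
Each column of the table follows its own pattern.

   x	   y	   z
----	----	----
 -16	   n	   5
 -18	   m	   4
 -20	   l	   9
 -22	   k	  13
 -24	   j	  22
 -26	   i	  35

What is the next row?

-28  h  57

Column x: −2 each step; -16, -18, -20, -22, -24, -26 → -28.
Column y: letters move back 1 place in the alphabet; n, m, l, k, j, i → h.
For the column z, each term is the sum of the two before it: 5, 4, 9, 13, 22, 35 → 57.
Putting it together: -28  h  57.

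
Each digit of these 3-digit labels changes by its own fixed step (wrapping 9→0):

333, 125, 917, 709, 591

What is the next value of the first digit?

First digit — −2 each step, mod 10: 3, 1, 9, 7, 5 → 3.

3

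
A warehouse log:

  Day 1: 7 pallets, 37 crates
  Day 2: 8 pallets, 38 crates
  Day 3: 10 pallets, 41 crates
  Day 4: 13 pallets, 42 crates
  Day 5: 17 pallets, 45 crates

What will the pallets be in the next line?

Pallets goes 7, 8, 10, 13, 17 → 22 (differences are 1, 2, 3, … (increasing by 1 each time)).

22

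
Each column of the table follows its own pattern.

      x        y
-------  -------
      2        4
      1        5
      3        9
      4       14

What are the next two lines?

Column x — each term is the sum of the two before it: 2, 1, 3, 4 → 7 → 11.
Column y — each term is the sum of the two before it: 4, 5, 9, 14 → 23 → 37.
So the next two lines are 7  23 and 11  37.

7  23; 11  37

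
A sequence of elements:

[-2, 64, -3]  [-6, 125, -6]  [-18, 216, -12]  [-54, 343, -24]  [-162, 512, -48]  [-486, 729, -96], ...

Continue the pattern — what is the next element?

First slot goes -2, -6, -18, -54, -162, -486 → -1458 (×3 each step).
Second slot goes 64, 125, 216, 343, 512, 729 → 1000 (perfect cubes: 4³, 5³, 6³, …).
Third slot goes -3, -6, -12, -24, -48, -96 → -192 (×2 each step).
Putting it together: [-1458, 1000, -192].

[-1458, 1000, -192]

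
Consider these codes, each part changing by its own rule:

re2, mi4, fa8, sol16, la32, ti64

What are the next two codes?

Note: runs through the solfège scale do→ti; re, mi, fa, sol, la, ti → do → re.
Second component goes 2, 4, 8, 16, 32, 64 → 128 → 256 (×2 each step).
So the next two codes are do128 and re256.

do128 then re256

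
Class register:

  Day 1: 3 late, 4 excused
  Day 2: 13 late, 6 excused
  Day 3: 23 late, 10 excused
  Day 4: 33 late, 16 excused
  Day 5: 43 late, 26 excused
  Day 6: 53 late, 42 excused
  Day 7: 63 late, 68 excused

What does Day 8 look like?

73 late, 110 excused

Late: +10 each step; 3, 13, 23, 33, 43, 53, 63 → 73.
Excused goes 4, 6, 10, 16, 26, 42, 68 → 110 (each term is the sum of the two before it).
Putting it together: 73 late, 110 excused.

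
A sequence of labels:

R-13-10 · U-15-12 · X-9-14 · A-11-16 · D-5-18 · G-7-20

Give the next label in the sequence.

J-1-22

Letter: letters move forward 3 places in the alphabet, wrapping Z→A; R, U, X, A, D, G → J.
Second component — alternating steps +2, −6, +2, −6, …: 13, 15, 9, 11, 5, 7 → 1.
Third component goes 10, 12, 14, 16, 18, 20 → 22 (+2 each step).
Putting it together: J-1-22.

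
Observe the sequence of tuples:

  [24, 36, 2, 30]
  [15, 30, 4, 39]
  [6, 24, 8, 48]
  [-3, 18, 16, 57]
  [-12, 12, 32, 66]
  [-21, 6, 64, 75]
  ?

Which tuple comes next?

First slot goes 24, 15, 6, -3, -12, -21 → -30 (−9 each step).
Second slot: −6 each step; 36, 30, 24, 18, 12, 6 → 0.
Third slot: 2, 4, 8, 16, 32, 64 → 128 (×2 each step).
Fourth slot goes 30, 39, 48, 57, 66, 75 → 84 (together with the first slot always sums to 54).
So the next tuple is [-30, 0, 128, 84].

[-30, 0, 128, 84]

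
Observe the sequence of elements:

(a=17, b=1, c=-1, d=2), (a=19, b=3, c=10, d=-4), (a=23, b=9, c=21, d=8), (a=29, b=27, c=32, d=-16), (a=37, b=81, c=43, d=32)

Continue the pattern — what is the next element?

(a=47, b=243, c=54, d=-64)

A goes 17, 19, 23, 29, 37 → 47 (differences are 2, 4, 6, … (increasing by 2 each time)).
B — ×3 each step: 1, 3, 9, 27, 81 → 243.
C goes -1, 10, 21, 32, 43 → 54 (+11 each step).
D goes 2, -4, 8, -16, 32 → -64 (×(-2) each step).
Combining the parts gives (a=47, b=243, c=54, d=-64).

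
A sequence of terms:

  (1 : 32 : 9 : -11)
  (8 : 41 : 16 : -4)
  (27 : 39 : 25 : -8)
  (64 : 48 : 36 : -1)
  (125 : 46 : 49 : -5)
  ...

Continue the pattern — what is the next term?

For the first part, perfect cubes: 1³, 2³, 3³, …: 1, 8, 27, 64, 125 → 216.
Second part goes 32, 41, 39, 48, 46 → 55 (alternating steps +9, −2, +9, −2, …).
Third part goes 9, 16, 25, 36, 49 → 64 (perfect squares: 3², 4², 5², …).
For the fourth part, alternating steps +7, −4, +7, −4, …: -11, -4, -8, -1, -5 → 2.
Combining the parts gives (216 : 55 : 64 : 2).

(216 : 55 : 64 : 2)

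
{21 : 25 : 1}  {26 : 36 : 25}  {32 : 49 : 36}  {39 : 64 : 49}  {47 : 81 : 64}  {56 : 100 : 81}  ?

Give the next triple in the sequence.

First value: differences are 5, 6, 7, … (increasing by 1 each time), so 21, 26, 32, 39, 47, 56 → 66.
Second value — perfect squares: 5², 6², 7², …: 25, 36, 49, 64, 81, 100 → 121.
Third value: always the previous value of the second value, so 1, 25, 36, 49, 64, 81 → 100.
Combining the parts gives {66 : 121 : 100}.

{66 : 121 : 100}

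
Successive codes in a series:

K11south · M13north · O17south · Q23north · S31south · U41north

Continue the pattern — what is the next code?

W53south

Letter: letters move forward 2 places in the alphabet, so K, M, O, Q, S, U → W.
For the second component, differences are 2, 4, 6, … (increasing by 2 each time): 11, 13, 17, 23, 31, 41 → 53.
Direction: south, north, south, north, south, north → south (alternates south ↔ north).
Putting it together: W53south.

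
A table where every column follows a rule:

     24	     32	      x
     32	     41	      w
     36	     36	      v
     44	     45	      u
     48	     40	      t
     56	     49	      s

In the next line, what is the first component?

First component — alternating steps +8, +4, +8, +4, …: 24, 32, 36, 44, 48, 56 → 60.

60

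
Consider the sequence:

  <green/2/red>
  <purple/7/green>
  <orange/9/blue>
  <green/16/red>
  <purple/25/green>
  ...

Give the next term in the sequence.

<orange/41/blue>

First colour goes green, purple, orange, green, purple → orange (repeats green → purple → orange).
For the second coordinate, each term is the sum of the two before it: 2, 7, 9, 16, 25 → 41.
Second colour: repeats red → green → blue; red, green, blue, red, green → blue.
Putting it together: <orange/41/blue>.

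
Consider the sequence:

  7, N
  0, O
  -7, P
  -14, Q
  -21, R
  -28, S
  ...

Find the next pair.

-35, T

First part: −7 each step, so 7, 0, -7, -14, -21, -28 → -35.
Letter: N, O, P, Q, R, S → T (letters move forward 1 place in the alphabet).
Combining the parts gives -35, T.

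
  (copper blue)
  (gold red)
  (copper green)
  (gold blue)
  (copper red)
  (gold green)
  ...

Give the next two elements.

(copper blue), (gold red)

Metal — alternates copper ↔ gold: copper, gold, copper, gold, copper, gold → copper → gold.
Colour — repeats blue → red → green: blue, red, green, blue, red, green → blue → red.
Putting the parts together: (copper blue) and then (gold red).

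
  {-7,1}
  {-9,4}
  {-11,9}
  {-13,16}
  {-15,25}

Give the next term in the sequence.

First component goes -7, -9, -11, -13, -15 → -17 (−2 each step).
Second component — perfect squares: 1², 2², 3², …: 1, 4, 9, 16, 25 → 36.
So the next term is {-17,36}.

{-17,36}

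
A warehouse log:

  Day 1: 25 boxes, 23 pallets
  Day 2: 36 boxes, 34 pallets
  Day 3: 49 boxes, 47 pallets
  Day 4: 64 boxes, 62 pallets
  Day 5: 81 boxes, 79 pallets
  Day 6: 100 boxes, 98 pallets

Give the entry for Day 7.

Boxes goes 25, 36, 49, 64, 81, 100 → 121 (perfect squares: 5², 6², 7², …).
For the pallets, always 2 less than the boxes: 23, 34, 47, 62, 79, 98 → 119.
So the next row is 121 boxes, 119 pallets.

121 boxes, 119 pallets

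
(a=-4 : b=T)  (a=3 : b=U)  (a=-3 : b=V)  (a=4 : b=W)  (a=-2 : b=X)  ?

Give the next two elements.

A goes -4, 3, -3, 4, -2 → 5 → -1 (alternating steps +7, −6, +7, −6, …).
B goes T, U, V, W, X → Y → Z (letters move forward 1 place in the alphabet).
So the next two elements are (a=5 : b=Y) and (a=-1 : b=Z).

(a=5 : b=Y), (a=-1 : b=Z)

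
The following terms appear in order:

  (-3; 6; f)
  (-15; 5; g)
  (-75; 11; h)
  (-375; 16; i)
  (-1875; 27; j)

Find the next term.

For the first component, ×5 each step: -3, -15, -75, -375, -1875 → -9375.
Second component: each term is the sum of the two before it; 6, 5, 11, 16, 27 → 43.
Letter: f, g, h, i, j → k (letters move forward 1 place in the alphabet).
Putting it together: (-9375; 43; k).

(-9375; 43; k)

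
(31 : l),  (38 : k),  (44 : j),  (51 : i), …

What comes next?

(57 : h)

First component — alternating steps +7, +6, +7, +6, …: 31, 38, 44, 51 → 57.
Letter: l, k, j, i → h (letters move back 1 place in the alphabet).
Putting it together: (57 : h).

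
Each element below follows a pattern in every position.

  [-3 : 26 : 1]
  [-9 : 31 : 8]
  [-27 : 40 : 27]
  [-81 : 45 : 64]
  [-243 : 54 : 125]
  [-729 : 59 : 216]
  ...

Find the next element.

First component — ×3 each step: -3, -9, -27, -81, -243, -729 → -2187.
Second component: alternating steps +5, +9, +5, +9, …; 26, 31, 40, 45, 54, 59 → 68.
Third component — perfect cubes: 1³, 2³, 3³, …: 1, 8, 27, 64, 125, 216 → 343.
Combining the parts gives [-2187 : 68 : 343].

[-2187 : 68 : 343]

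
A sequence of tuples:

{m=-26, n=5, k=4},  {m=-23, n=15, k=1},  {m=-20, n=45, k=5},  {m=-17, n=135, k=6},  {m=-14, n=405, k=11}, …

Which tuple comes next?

{m=-11, n=1215, k=17}

M: +3 each step, so -26, -23, -20, -17, -14 → -11.
N: ×3 each step, so 5, 15, 45, 135, 405 → 1215.
K goes 4, 1, 5, 6, 11 → 17 (each term is the sum of the two before it).
So the next tuple is {m=-11, n=1215, k=17}.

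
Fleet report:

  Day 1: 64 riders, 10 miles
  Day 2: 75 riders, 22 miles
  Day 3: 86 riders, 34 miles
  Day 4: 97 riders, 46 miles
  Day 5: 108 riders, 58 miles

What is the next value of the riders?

Riders — +11 each step: 64, 75, 86, 97, 108 → 119.

119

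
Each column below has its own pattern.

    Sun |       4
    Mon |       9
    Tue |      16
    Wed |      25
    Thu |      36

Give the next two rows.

Fri  49; Sat  64

Day goes Sun, Mon, Tue, Wed, Thu → Fri → Sat (runs through the weekdays Mon→Sun).
Second component: 4, 9, 16, 25, 36 → 49 → 64 (perfect squares: 2², 3², 4², …).
Putting the parts together: Fri  49 and then Sat  64.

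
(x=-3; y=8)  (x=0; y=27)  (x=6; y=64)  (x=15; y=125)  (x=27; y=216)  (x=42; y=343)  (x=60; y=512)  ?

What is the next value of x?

For the x, differences are 3, 6, 9, … (increasing by 3 each time): -3, 0, 6, 15, 27, 42, 60 → 81.

81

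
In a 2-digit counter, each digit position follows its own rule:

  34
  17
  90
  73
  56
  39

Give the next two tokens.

First digit: 3, 1, 9, 7, 5, 3 → 1 → 9 (−2 each step, mod 10).
Second digit: 4, 7, 0, 3, 6, 9 → 2 → 5 (+3 each step, mod 10).
So the next two tokens are 12 and 95.

12, 95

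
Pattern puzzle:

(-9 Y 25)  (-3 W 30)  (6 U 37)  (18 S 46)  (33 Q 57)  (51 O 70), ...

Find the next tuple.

First slot goes -9, -3, 6, 18, 33, 51 → 72 (differences are 6, 9, 12, … (increasing by 3 each time)).
Letter: Y, W, U, S, Q, O → M (letters move back 2 places in the alphabet).
For the third slot, differences are 5, 7, 9, … (increasing by 2 each time): 25, 30, 37, 46, 57, 70 → 85.
Combining the parts gives (72 M 85).

(72 M 85)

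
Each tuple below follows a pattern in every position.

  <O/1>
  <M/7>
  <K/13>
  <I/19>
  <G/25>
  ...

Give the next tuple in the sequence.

<E/31>

Letter — letters move back 2 places in the alphabet: O, M, K, I, G → E.
Second slot — +6 each step: 1, 7, 13, 19, 25 → 31.
So the next tuple is <E/31>.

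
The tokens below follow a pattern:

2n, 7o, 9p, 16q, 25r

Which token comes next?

41s

First component goes 2, 7, 9, 16, 25 → 41 (each term is the sum of the two before it).
Letter — letters move forward 1 place in the alphabet: n, o, p, q, r → s.
Combining the parts gives 41s.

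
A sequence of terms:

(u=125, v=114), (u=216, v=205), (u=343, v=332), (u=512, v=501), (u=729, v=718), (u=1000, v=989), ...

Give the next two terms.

(u=1331, v=1320), (u=1728, v=1717)

U: perfect cubes: 5³, 6³, 7³, …, so 125, 216, 343, 512, 729, 1000 → 1331 → 1728.
V: 114, 205, 332, 501, 718, 989 → 1320 → 1717 (always 11 less than the u).
Putting the parts together: (u=1331, v=1320) and then (u=1728, v=1717).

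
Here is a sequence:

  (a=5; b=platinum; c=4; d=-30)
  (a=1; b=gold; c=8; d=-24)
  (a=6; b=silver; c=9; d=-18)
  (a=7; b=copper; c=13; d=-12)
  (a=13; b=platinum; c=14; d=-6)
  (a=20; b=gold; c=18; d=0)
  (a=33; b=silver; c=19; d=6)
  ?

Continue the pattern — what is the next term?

(a=53; b=copper; c=23; d=12)

For the a, each term is the sum of the two before it: 5, 1, 6, 7, 13, 20, 33 → 53.
B: platinum, gold, silver, copper, platinum, gold, silver → copper (repeats platinum → gold → silver → copper).
C: alternating steps +4, +1, +4, +1, …; 4, 8, 9, 13, 14, 18, 19 → 23.
D goes -30, -24, -18, -12, -6, 0, 6 → 12 (+6 each step).
Putting it together: (a=53; b=copper; c=23; d=12).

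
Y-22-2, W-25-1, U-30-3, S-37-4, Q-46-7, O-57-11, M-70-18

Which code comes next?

K-85-29

Letter: Y, W, U, S, Q, O, M → K (letters move back 2 places in the alphabet).
Second component: differences are 3, 5, 7, … (increasing by 2 each time); 22, 25, 30, 37, 46, 57, 70 → 85.
Third component: 2, 1, 3, 4, 7, 11, 18 → 29 (each term is the sum of the two before it).
So the next code is K-85-29.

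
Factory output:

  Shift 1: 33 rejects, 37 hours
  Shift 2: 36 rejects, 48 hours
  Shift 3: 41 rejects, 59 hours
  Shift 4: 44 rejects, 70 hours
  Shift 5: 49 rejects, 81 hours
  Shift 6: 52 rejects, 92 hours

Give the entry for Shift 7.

For the rejects, alternating steps +3, +5, +3, +5, …: 33, 36, 41, 44, 49, 52 → 57.
For the hours, +11 each step: 37, 48, 59, 70, 81, 92 → 103.
Combining the parts gives 57 rejects, 103 hours.

57 rejects, 103 hours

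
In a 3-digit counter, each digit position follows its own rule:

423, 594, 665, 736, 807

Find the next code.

First digit goes 4, 5, 6, 7, 8 → 9 (+1 each step, mod 10).
Second digit — −3 each step, mod 10: 2, 9, 6, 3, 0 → 7.
Third digit: +1 each step, mod 10, so 3, 4, 5, 6, 7 → 8.
Putting it together: 978.

978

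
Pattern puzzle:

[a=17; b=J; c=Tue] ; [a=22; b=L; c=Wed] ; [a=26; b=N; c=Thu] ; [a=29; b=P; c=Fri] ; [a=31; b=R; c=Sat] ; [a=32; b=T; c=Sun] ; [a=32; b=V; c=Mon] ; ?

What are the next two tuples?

[a=31; b=X; c=Tue], [a=29; b=Z; c=Wed]

A — differences are 5, 4, 3, … (decreasing by 1 each time): 17, 22, 26, 29, 31, 32, 32 → 31 → 29.
B goes J, L, N, P, R, T, V → X → Z (letters move forward 2 places in the alphabet).
C — runs through the weekdays Mon→Sun: Tue, Wed, Thu, Fri, Sat, Sun, Mon → Tue → Wed.
Putting the parts together: [a=31; b=X; c=Tue] and then [a=29; b=Z; c=Wed].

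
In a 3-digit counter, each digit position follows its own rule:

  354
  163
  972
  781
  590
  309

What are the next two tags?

First digit: 3, 1, 9, 7, 5, 3 → 1 → 9 (−2 each step, mod 10).
Second digit goes 5, 6, 7, 8, 9, 0 → 1 → 2 (+1 each step, mod 10).
For the third digit, −1 each step, mod 10: 4, 3, 2, 1, 0, 9 → 8 → 7.
Putting the parts together: 118 and then 927.

118, 927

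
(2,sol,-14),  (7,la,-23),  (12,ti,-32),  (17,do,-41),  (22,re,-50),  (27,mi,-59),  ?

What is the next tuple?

For the first slot, +5 each step: 2, 7, 12, 17, 22, 27 → 32.
Note goes sol, la, ti, do, re, mi → fa (runs through the solfège scale do→ti).
Third slot: −9 each step; -14, -23, -32, -41, -50, -59 → -68.
So the next tuple is (32,fa,-68).

(32,fa,-68)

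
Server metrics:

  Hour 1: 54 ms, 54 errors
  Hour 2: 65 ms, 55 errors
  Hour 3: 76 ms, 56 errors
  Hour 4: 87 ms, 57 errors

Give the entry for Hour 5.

98 ms, 58 errors

Ms: +11 each step, so 54, 65, 76, 87 → 98.
Errors: +1 each step; 54, 55, 56, 57 → 58.
Putting it together: 98 ms, 58 errors.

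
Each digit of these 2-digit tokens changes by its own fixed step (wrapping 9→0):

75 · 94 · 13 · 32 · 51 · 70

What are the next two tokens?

99, 18

First digit goes 7, 9, 1, 3, 5, 7 → 9 → 1 (+2 each step, mod 10).
Second digit: −1 each step, mod 10; 5, 4, 3, 2, 1, 0 → 9 → 8.
Putting the parts together: 99 and then 18.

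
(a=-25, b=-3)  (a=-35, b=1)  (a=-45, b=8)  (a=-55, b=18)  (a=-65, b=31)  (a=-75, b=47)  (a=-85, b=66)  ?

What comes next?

(a=-95, b=88)

A — −10 each step: -25, -35, -45, -55, -65, -75, -85 → -95.
B: differences are 4, 7, 10, … (increasing by 3 each time), so -3, 1, 8, 18, 31, 47, 66 → 88.
So the next tuple is (a=-95, b=88).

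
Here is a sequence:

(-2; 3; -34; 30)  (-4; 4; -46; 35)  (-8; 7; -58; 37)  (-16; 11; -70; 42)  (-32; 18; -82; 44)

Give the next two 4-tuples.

(-64; 29; -94; 49), (-128; 47; -106; 51)

For the first part, ×2 each step: -2, -4, -8, -16, -32 → -64 → -128.
Second part — each term is the sum of the two before it: 3, 4, 7, 11, 18 → 29 → 47.
Third part: −12 each step; -34, -46, -58, -70, -82 → -94 → -106.
Fourth part: alternating steps +5, +2, +5, +2, …; 30, 35, 37, 42, 44 → 49 → 51.
Putting the parts together: (-64; 29; -94; 49) and then (-128; 47; -106; 51).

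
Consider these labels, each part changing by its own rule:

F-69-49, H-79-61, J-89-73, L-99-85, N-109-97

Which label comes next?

Letter: letters move forward 2 places in the alphabet, so F, H, J, L, N → P.
Second component goes 69, 79, 89, 99, 109 → 119 (+10 each step).
Third component: 49, 61, 73, 85, 97 → 109 (+12 each step).
Combining the parts gives P-119-109.

P-119-109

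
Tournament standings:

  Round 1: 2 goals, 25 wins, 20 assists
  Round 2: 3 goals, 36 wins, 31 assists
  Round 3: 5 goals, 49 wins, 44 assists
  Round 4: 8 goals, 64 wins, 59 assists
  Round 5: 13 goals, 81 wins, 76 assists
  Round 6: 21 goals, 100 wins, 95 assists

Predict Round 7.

34 goals, 121 wins, 116 assists

Goals: each term is the sum of the two before it, so 2, 3, 5, 8, 13, 21 → 34.
For the wins, perfect squares: 5², 6², 7², …: 25, 36, 49, 64, 81, 100 → 121.
For the assists, always 5 less than the wins: 20, 31, 44, 59, 76, 95 → 116.
Combining the parts gives 34 goals, 121 wins, 116 assists.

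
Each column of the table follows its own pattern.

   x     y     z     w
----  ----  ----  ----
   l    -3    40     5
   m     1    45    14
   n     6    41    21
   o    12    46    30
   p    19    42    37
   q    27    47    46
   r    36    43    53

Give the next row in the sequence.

s  46  48  62

Column x: l, m, n, o, p, q, r → s (letters move forward 1 place in the alphabet).
Column y goes -3, 1, 6, 12, 19, 27, 36 → 46 (differences are 4, 5, 6, … (increasing by 1 each time)).
Column z: alternating steps +5, −4, +5, −4, …; 40, 45, 41, 46, 42, 47, 43 → 48.
Column w — alternating steps +9, +7, +9, +7, …: 5, 14, 21, 30, 37, 46, 53 → 62.
Combining the parts gives s  46  48  62.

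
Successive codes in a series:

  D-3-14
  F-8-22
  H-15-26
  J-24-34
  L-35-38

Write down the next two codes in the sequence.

Letter: letters move forward 2 places in the alphabet; D, F, H, J, L → N → P.
Second component — differences are 5, 7, 9, … (increasing by 2 each time): 3, 8, 15, 24, 35 → 48 → 63.
For the third component, alternating steps +8, +4, +8, +4, …: 14, 22, 26, 34, 38 → 46 → 50.
So the next two codes are N-48-46 and P-63-50.

N-48-46, P-63-50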